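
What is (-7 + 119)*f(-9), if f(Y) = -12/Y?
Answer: 448/3 ≈ 149.33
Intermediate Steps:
(-7 + 119)*f(-9) = (-7 + 119)*(-12/(-9)) = 112*(-12*(-⅑)) = 112*(4/3) = 448/3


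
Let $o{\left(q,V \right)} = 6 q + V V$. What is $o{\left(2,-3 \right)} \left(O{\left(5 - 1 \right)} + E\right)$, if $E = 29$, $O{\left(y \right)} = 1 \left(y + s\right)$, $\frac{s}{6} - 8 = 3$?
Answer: $2079$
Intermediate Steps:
$s = 66$ ($s = 48 + 6 \cdot 3 = 48 + 18 = 66$)
$o{\left(q,V \right)} = V^{2} + 6 q$ ($o{\left(q,V \right)} = 6 q + V^{2} = V^{2} + 6 q$)
$O{\left(y \right)} = 66 + y$ ($O{\left(y \right)} = 1 \left(y + 66\right) = 1 \left(66 + y\right) = 66 + y$)
$o{\left(2,-3 \right)} \left(O{\left(5 - 1 \right)} + E\right) = \left(\left(-3\right)^{2} + 6 \cdot 2\right) \left(\left(66 + \left(5 - 1\right)\right) + 29\right) = \left(9 + 12\right) \left(\left(66 + 4\right) + 29\right) = 21 \left(70 + 29\right) = 21 \cdot 99 = 2079$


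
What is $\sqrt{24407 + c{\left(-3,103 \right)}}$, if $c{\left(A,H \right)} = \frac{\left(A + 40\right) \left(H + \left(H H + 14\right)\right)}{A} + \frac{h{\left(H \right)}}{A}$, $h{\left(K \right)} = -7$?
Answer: $i \sqrt{107878} \approx 328.45 i$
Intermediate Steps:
$c{\left(A,H \right)} = - \frac{7}{A} + \frac{\left(40 + A\right) \left(14 + H + H^{2}\right)}{A}$ ($c{\left(A,H \right)} = \frac{\left(A + 40\right) \left(H + \left(H H + 14\right)\right)}{A} - \frac{7}{A} = \frac{\left(40 + A\right) \left(H + \left(H^{2} + 14\right)\right)}{A} - \frac{7}{A} = \frac{\left(40 + A\right) \left(H + \left(14 + H^{2}\right)\right)}{A} - \frac{7}{A} = \frac{\left(40 + A\right) \left(14 + H + H^{2}\right)}{A} - \frac{7}{A} = - \frac{7}{A} + \frac{\left(40 + A\right) \left(14 + H + H^{2}\right)}{A}$)
$\sqrt{24407 + c{\left(-3,103 \right)}} = \sqrt{24407 + \frac{553 + 40 \cdot 103 + 40 \cdot 103^{2} - 3 \left(14 + 103 + 103^{2}\right)}{-3}} = \sqrt{24407 - \frac{553 + 4120 + 40 \cdot 10609 - 3 \left(14 + 103 + 10609\right)}{3}} = \sqrt{24407 - \frac{553 + 4120 + 424360 - 32178}{3}} = \sqrt{24407 - 132285} = \sqrt{-107878} = i \sqrt{107878}$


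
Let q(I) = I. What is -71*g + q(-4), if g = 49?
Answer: -3483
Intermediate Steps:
-71*g + q(-4) = -71*49 - 4 = -3479 - 4 = -3483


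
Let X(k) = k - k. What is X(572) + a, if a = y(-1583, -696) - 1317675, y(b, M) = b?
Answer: -1319258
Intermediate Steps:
X(k) = 0
a = -1319258 (a = -1583 - 1317675 = -1319258)
X(572) + a = 0 - 1319258 = -1319258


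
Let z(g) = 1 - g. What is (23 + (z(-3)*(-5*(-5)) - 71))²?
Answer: 2704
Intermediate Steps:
(23 + (z(-3)*(-5*(-5)) - 71))² = (23 + ((1 - 1*(-3))*(-5*(-5)) - 71))² = (23 + ((1 + 3)*25 - 71))² = (23 + (4*25 - 71))² = (23 + (100 - 71))² = (23 + 29)² = 52² = 2704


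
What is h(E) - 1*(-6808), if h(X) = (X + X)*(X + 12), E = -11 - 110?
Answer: 33186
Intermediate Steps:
E = -121
h(X) = 2*X*(12 + X) (h(X) = (2*X)*(12 + X) = 2*X*(12 + X))
h(E) - 1*(-6808) = 2*(-121)*(12 - 121) - 1*(-6808) = 2*(-121)*(-109) + 6808 = 26378 + 6808 = 33186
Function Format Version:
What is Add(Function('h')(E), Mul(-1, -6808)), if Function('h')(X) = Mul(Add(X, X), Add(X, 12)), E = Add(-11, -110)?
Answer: 33186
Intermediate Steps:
E = -121
Function('h')(X) = Mul(2, X, Add(12, X)) (Function('h')(X) = Mul(Mul(2, X), Add(12, X)) = Mul(2, X, Add(12, X)))
Add(Function('h')(E), Mul(-1, -6808)) = Add(Mul(2, -121, Add(12, -121)), Mul(-1, -6808)) = Add(Mul(2, -121, -109), 6808) = Add(26378, 6808) = 33186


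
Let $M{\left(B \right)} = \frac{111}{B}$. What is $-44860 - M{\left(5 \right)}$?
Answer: $- \frac{224411}{5} \approx -44882.0$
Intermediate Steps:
$-44860 - M{\left(5 \right)} = -44860 - \frac{111}{5} = - \frac{224411}{5}$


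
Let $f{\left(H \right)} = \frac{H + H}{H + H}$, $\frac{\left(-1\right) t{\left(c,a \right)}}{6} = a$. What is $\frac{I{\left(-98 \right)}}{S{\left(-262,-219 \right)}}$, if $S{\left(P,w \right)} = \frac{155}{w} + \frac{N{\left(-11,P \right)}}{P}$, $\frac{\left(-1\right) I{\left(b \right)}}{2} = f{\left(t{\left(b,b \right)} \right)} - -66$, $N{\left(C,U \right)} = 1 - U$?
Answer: $\frac{7688652}{98207} \approx 78.29$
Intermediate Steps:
$t{\left(c,a \right)} = - 6 a$
$f{\left(H \right)} = 1$ ($f{\left(H \right)} = \frac{2 H}{2 H} = 2 H \frac{1}{2 H} = 1$)
$I{\left(b \right)} = -134$ ($I{\left(b \right)} = - 2 \left(1 - -66\right) = - 2 \left(1 + 66\right) = \left(-2\right) 67 = -134$)
$S{\left(P,w \right)} = \frac{155}{w} + \frac{1 - P}{P}$
$\frac{I{\left(-98 \right)}}{S{\left(-262,-219 \right)}} = - \frac{134}{-1 + \frac{1}{-262} + \frac{155}{-219}} = - \frac{134}{-1 - \frac{1}{262} + 155 \left(- \frac{1}{219}\right)} = - \frac{134}{-1 - \frac{1}{262} - \frac{155}{219}} = - \frac{134}{- \frac{98207}{57378}} = \left(-134\right) \left(- \frac{57378}{98207}\right) = \frac{7688652}{98207}$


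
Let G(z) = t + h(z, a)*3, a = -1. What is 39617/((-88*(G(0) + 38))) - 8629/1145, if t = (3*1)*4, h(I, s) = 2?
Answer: -87885177/5642560 ≈ -15.575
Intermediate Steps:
t = 12 (t = 3*4 = 12)
G(z) = 18 (G(z) = 12 + 2*3 = 12 + 6 = 18)
39617/((-88*(G(0) + 38))) - 8629/1145 = 39617/((-88*(18 + 38))) - 8629/1145 = 39617/((-88*56)) - 8629*1/1145 = 39617/(-4928) - 8629/1145 = 39617*(-1/4928) - 8629/1145 = -39617/4928 - 8629/1145 = -87885177/5642560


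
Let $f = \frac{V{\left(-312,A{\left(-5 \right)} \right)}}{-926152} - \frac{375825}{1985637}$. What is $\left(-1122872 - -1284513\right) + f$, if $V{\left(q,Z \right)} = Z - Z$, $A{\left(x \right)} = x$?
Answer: $\frac{106986658164}{661879} \approx 1.6164 \cdot 10^{5}$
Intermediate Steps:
$V{\left(q,Z \right)} = 0$
$f = - \frac{125275}{661879}$ ($f = \frac{0}{-926152} - \frac{375825}{1985637} = 0 \left(- \frac{1}{926152}\right) - \frac{125275}{661879} = 0 - \frac{125275}{661879} = - \frac{125275}{661879} \approx -0.18927$)
$\left(-1122872 - -1284513\right) + f = \left(-1122872 - -1284513\right) - \frac{125275}{661879} = \left(-1122872 + 1284513\right) - \frac{125275}{661879} = 161641 - \frac{125275}{661879} = \frac{106986658164}{661879}$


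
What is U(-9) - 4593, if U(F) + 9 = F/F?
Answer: -4601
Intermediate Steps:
U(F) = -8 (U(F) = -9 + F/F = -9 + 1 = -8)
U(-9) - 4593 = -8 - 4593 = -4601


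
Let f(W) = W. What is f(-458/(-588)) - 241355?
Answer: -70958141/294 ≈ -2.4135e+5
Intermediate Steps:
f(-458/(-588)) - 241355 = -458/(-588) - 241355 = -458*(-1/588) - 241355 = 229/294 - 241355 = -70958141/294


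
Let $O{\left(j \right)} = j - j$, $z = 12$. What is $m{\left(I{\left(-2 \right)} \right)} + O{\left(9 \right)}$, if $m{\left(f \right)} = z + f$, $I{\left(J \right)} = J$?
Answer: $10$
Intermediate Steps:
$m{\left(f \right)} = 12 + f$
$O{\left(j \right)} = 0$
$m{\left(I{\left(-2 \right)} \right)} + O{\left(9 \right)} = \left(12 - 2\right) + 0 = 10 + 0 = 10$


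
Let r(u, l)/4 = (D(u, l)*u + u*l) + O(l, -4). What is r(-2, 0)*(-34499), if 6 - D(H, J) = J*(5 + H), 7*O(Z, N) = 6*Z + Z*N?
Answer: 1655952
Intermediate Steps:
O(Z, N) = 6*Z/7 + N*Z/7 (O(Z, N) = (6*Z + Z*N)/7 = (6*Z + N*Z)/7 = 6*Z/7 + N*Z/7)
D(H, J) = 6 - J*(5 + H)
r(u, l) = 8*l/7 + 4*l*u + 4*u*(6 - 5*l - l*u) (r(u, l) = 4*(((6 - 5*l - u*l)*u + u*l) + l*(6 - 4)/7) = 4*(((6 - 5*l - l*u)*u + l*u) + (⅐)*l*2) = 4*((u*(6 - 5*l - l*u) + l*u) + 2*l/7) = 4*((l*u + u*(6 - 5*l - l*u)) + 2*l/7) = 4*(2*l/7 + l*u + u*(6 - 5*l - l*u)) = 8*l/7 + 4*l*u + 4*u*(6 - 5*l - l*u))
r(-2, 0)*(-34499) = (24*(-2) + (8/7)*0 - 16*0*(-2) - 4*0*(-2)²)*(-34499) = (-48 + 0 + 0 - 4*0*4)*(-34499) = (-48 + 0 + 0 + 0)*(-34499) = -48*(-34499) = 1655952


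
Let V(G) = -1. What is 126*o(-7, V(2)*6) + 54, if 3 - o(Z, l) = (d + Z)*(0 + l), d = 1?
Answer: -4104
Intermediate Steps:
o(Z, l) = 3 - l*(1 + Z) (o(Z, l) = 3 - (1 + Z)*(0 + l) = 3 - (1 + Z)*l = 3 - l*(1 + Z))
126*o(-7, V(2)*6) + 54 = 126*(3 - (-1)*6 - 1*(-7)*(-1*6)) + 54 = 126*(3 - 1*(-6) - 1*(-7)*(-6)) + 54 = 126*(3 + 6 - 42) + 54 = 126*(-33) + 54 = -4158 + 54 = -4104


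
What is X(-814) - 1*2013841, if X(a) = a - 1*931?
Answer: -2015586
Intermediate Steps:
X(a) = -931 + a (X(a) = a - 931 = -931 + a)
X(-814) - 1*2013841 = (-931 - 814) - 1*2013841 = -1745 - 2013841 = -2015586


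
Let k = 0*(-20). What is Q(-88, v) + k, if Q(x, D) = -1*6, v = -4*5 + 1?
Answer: -6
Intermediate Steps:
v = -19 (v = -20 + 1 = -19)
k = 0
Q(x, D) = -6
Q(-88, v) + k = -6 + 0 = -6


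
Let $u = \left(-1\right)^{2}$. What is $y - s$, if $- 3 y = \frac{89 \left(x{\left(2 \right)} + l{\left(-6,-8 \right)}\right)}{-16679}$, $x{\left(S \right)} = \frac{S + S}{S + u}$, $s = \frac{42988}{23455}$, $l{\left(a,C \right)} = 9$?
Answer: $- \frac{6388259323}{3520853505} \approx -1.8144$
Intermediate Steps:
$u = 1$
$s = \frac{42988}{23455}$ ($s = 42988 \cdot \frac{1}{23455} = \frac{42988}{23455} \approx 1.8328$)
$x{\left(S \right)} = \frac{2 S}{1 + S}$ ($x{\left(S \right)} = \frac{S + S}{S + 1} = \frac{2 S}{1 + S}$)
$y = \frac{2759}{150111}$ ($y = - \frac{89 \left(2 \cdot 2 \frac{1}{1 + 2} + 9\right) \frac{1}{-16679}}{3} = - \frac{89 \left(2 \cdot 2 \cdot \frac{1}{3} + 9\right) \left(- \frac{1}{16679}\right)}{3} = - \frac{89 \left(\frac{4}{3} + 9\right) \left(- \frac{1}{16679}\right)}{3} = - \frac{89 \cdot \frac{31}{3} \left(- \frac{1}{16679}\right)}{3} = - \frac{\frac{2759}{3} \left(- \frac{1}{16679}\right)}{3} = \left(- \frac{1}{3}\right) \left(- \frac{2759}{50037}\right) = \frac{2759}{150111} \approx 0.01838$)
$y - s = \frac{2759}{150111} - \frac{42988}{23455} = - \frac{6388259323}{3520853505}$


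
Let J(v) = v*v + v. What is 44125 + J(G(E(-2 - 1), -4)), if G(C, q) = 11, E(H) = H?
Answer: 44257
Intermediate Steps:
J(v) = v + v**2 (J(v) = v**2 + v = v + v**2)
44125 + J(G(E(-2 - 1), -4)) = 44125 + 11*(1 + 11) = 44125 + 11*12 = 44125 + 132 = 44257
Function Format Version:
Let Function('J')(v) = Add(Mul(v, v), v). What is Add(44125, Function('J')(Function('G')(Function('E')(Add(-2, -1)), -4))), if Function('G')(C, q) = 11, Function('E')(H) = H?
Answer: 44257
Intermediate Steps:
Function('J')(v) = Add(v, Pow(v, 2)) (Function('J')(v) = Add(Pow(v, 2), v) = Add(v, Pow(v, 2)))
Add(44125, Function('J')(Function('G')(Function('E')(Add(-2, -1)), -4))) = Add(44125, Mul(11, Add(1, 11))) = Add(44125, Mul(11, 12)) = Add(44125, 132) = 44257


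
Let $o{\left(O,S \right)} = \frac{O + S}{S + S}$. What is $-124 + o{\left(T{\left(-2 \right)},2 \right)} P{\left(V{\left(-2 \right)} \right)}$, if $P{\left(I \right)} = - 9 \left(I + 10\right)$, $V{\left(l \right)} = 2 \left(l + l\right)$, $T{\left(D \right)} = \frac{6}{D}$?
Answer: $- \frac{239}{2} \approx -119.5$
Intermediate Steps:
$o{\left(O,S \right)} = \frac{O + S}{2 S}$
$V{\left(l \right)} = 4 l$ ($V{\left(l \right)} = 2 \cdot 2 l = 4 l$)
$P{\left(I \right)} = -90 - 9 I$ ($P{\left(I \right)} = - 9 \left(10 + I\right) = -90 - 9 I$)
$-124 + o{\left(T{\left(-2 \right)},2 \right)} P{\left(V{\left(-2 \right)} \right)} = -124 + \frac{\frac{6}{-2} + 2}{2 \cdot 2} \left(-90 - 9 \cdot 4 \left(-2\right)\right) = -124 + \frac{1}{2} \cdot \frac{1}{2} \left(6 \left(- \frac{1}{2}\right) + 2\right) \left(-90 - -72\right) = -124 + \frac{1}{2} \cdot \frac{1}{2} \left(-3 + 2\right) \left(-90 + 72\right) = -124 + \frac{1}{2} \cdot \frac{1}{2} \left(-1\right) \left(-18\right) = -124 - - \frac{9}{2} = -124 + \frac{9}{2} = - \frac{239}{2}$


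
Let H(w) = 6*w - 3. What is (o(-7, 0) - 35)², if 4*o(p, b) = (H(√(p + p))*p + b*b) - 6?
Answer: -9071/16 + 2625*I*√14/4 ≈ -566.94 + 2455.5*I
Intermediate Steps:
H(w) = -3 + 6*w
o(p, b) = -3/2 + b²/4 + p*(-3 + 6*√2*√p)/4 (o(p, b) = (((-3 + 6*√(p + p))*p + b*b) - 6)/4 = (((-3 + 6*√(2*p))*p + b²) - 6)/4 = (((-3 + 6*(√2*√p))*p + b²) - 6)/4 = (((-3 + 6*√2*√p)*p + b²) - 6)/4 = ((p*(-3 + 6*√2*√p) + b²) - 6)/4 = ((b² + p*(-3 + 6*√2*√p)) - 6)/4 = (-6 + b² + p*(-3 + 6*√2*√p))/4 = -3/2 + b²/4 + p*(-3 + 6*√2*√p)/4)
(o(-7, 0) - 35)² = ((-3/2 - ¾*(-7) + (¼)*0² + 3*√2*(-7)^(3/2)/2) - 35)² = ((-3/2 + 21/4 + (¼)*0 + 3*√2*(-7*I*√7)/2) - 35)² = ((-3/2 + 21/4 + 0 - 21*I*√14/2) - 35)² = ((15/4 - 21*I*√14/2) - 35)² = (-125/4 - 21*I*√14/2)²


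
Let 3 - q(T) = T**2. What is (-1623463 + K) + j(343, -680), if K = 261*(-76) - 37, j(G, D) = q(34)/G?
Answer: -563665401/343 ≈ -1.6433e+6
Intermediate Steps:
q(T) = 3 - T**2
j(G, D) = -1153/G (j(G, D) = (3 - 1*34**2)/G = (3 - 1*1156)/G = (3 - 1156)/G = -1153/G)
K = -19873 (K = -19836 - 37 = -19873)
(-1623463 + K) + j(343, -680) = (-1623463 - 19873) - 1153/343 = -1643336 - 1153*1/343 = -1643336 - 1153/343 = -563665401/343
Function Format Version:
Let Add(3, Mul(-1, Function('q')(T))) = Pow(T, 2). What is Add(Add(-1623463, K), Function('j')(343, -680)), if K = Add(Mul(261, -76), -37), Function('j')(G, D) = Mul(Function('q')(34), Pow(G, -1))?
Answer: Rational(-563665401, 343) ≈ -1.6433e+6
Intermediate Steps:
Function('q')(T) = Add(3, Mul(-1, Pow(T, 2)))
Function('j')(G, D) = Mul(-1153, Pow(G, -1)) (Function('j')(G, D) = Mul(Add(3, Mul(-1, Pow(34, 2))), Pow(G, -1)) = Mul(Add(3, Mul(-1, 1156)), Pow(G, -1)) = Mul(Add(3, -1156), Pow(G, -1)) = Mul(-1153, Pow(G, -1)))
K = -19873 (K = Add(-19836, -37) = -19873)
Add(Add(-1623463, K), Function('j')(343, -680)) = Add(Add(-1623463, -19873), Mul(-1153, Pow(343, -1))) = Add(-1643336, Mul(-1153, Rational(1, 343))) = Add(-1643336, Rational(-1153, 343)) = Rational(-563665401, 343)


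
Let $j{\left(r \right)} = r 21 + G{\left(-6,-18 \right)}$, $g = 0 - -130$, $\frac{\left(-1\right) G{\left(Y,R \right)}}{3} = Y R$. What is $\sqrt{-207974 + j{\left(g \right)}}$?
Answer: $16 i \sqrt{803} \approx 453.4 i$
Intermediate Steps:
$G{\left(Y,R \right)} = - 3 R Y$ ($G{\left(Y,R \right)} = - 3 Y R = - 3 R Y$)
$g = 130$ ($g = 0 + 130 = 130$)
$j{\left(r \right)} = -324 + 21 r$ ($j{\left(r \right)} = r 21 - \left(-54\right) \left(-6\right) = 21 r - 324 = -324 + 21 r$)
$\sqrt{-207974 + j{\left(g \right)}} = \sqrt{-207974 + \left(-324 + 21 \cdot 130\right)} = \sqrt{-207974 + \left(-324 + 2730\right)} = \sqrt{-207974 + 2406} = \sqrt{-205568} = 16 i \sqrt{803}$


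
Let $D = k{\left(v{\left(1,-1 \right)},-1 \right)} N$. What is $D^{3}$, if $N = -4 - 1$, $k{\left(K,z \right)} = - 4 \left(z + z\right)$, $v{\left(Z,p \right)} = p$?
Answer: $-64000$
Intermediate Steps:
$k{\left(K,z \right)} = - 8 z$ ($k{\left(K,z \right)} = - 4 \cdot 2 z = - 8 z$)
$N = -5$
$D = -40$ ($D = \left(-8\right) \left(-1\right) \left(-5\right) = 8 \left(-5\right) = -40$)
$D^{3} = \left(-40\right)^{3} = -64000$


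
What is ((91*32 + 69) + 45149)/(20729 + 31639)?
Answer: 24065/26184 ≈ 0.91907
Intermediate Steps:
((91*32 + 69) + 45149)/(20729 + 31639) = ((2912 + 69) + 45149)/52368 = (2981 + 45149)*(1/52368) = 48130*(1/52368) = 24065/26184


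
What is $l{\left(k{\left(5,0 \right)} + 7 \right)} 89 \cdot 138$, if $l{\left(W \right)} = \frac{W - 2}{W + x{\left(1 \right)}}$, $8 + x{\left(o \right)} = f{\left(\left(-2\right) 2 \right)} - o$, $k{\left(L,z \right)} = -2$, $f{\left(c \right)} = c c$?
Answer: $\frac{6141}{2} \approx 3070.5$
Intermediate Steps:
$f{\left(c \right)} = c^{2}$
$x{\left(o \right)} = 8 - o$ ($x{\left(o \right)} = -8 - \left(-16 + o\right) = 8 - o$)
$l{\left(W \right)} = \frac{-2 + W}{7 + W}$ ($l{\left(W \right)} = \frac{W - 2}{W + \left(8 - 1\right)} = \frac{-2 + W}{W + \left(8 - 1\right)} = \frac{-2 + W}{W + 7} = \frac{-2 + W}{7 + W}$)
$l{\left(k{\left(5,0 \right)} + 7 \right)} 89 \cdot 138 = \frac{-2 + \left(-2 + 7\right)}{7 + \left(-2 + 7\right)} 89 \cdot 138 = \frac{-2 + 5}{7 + 5} \cdot 89 \cdot 138 = \frac{1}{12} \cdot 3 \cdot 89 \cdot 138 = \frac{1}{4} \cdot 89 \cdot 138 = \frac{89}{4} \cdot 138 = \frac{6141}{2}$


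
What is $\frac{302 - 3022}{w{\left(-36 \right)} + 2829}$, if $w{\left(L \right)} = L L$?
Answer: $- \frac{544}{825} \approx -0.65939$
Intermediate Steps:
$w{\left(L \right)} = L^{2}$
$\frac{302 - 3022}{w{\left(-36 \right)} + 2829} = \frac{302 - 3022}{\left(-36\right)^{2} + 2829} = - \frac{2720}{1296 + 2829} = - \frac{2720}{4125} = \left(-2720\right) \frac{1}{4125} = - \frac{544}{825}$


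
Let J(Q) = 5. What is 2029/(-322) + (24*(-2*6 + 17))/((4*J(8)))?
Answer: -97/322 ≈ -0.30124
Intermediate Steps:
2029/(-322) + (24*(-2*6 + 17))/((4*J(8))) = 2029/(-322) + (24*(-2*6 + 17))/((4*5)) = 2029*(-1/322) + (24*(-12 + 17))/20 = -2029/322 + (24*5)*(1/20) = -2029/322 + 120*(1/20) = -2029/322 + 6 = -97/322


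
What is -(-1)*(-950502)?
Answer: -950502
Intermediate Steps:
-(-1)*(-950502) = -1*950502 = -950502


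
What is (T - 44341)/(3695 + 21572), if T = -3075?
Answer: -47416/25267 ≈ -1.8766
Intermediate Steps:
(T - 44341)/(3695 + 21572) = (-3075 - 44341)/(3695 + 21572) = -47416/25267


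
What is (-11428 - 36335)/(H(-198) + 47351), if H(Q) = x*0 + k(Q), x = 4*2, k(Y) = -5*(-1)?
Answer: -47763/47356 ≈ -1.0086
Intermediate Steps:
k(Y) = 5
x = 8
H(Q) = 5 (H(Q) = 8*0 + 5 = 0 + 5 = 5)
(-11428 - 36335)/(H(-198) + 47351) = (-11428 - 36335)/(5 + 47351) = -47763/47356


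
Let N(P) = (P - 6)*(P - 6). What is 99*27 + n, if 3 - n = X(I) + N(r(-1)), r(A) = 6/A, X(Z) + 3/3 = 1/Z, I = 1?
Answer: 2532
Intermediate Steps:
X(Z) = -1 + 1/Z
N(P) = (-6 + P)**2 (N(P) = (-6 + P)*(-6 + P) = (-6 + P)**2)
n = -141 (n = 3 - ((1 - 1*1)/1 + (-6 + 6/(-1))**2) = 3 - (1*(1 - 1) + (-6 + 6*(-1))**2) = 3 - (1*0 + (-6 - 6)**2) = 3 - (0 + (-12)**2) = 3 - (0 + 144) = 3 - 1*144 = 3 - 144 = -141)
99*27 + n = 99*27 - 141 = 2673 - 141 = 2532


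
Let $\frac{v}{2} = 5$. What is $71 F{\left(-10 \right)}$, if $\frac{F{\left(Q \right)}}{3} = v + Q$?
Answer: $0$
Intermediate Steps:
$v = 10$ ($v = 2 \cdot 5 = 10$)
$F{\left(Q \right)} = 30 + 3 Q$ ($F{\left(Q \right)} = 3 \left(10 + Q\right) = 30 + 3 Q$)
$71 F{\left(-10 \right)} = 71 \left(30 + 3 \left(-10\right)\right) = 71 \left(30 - 30\right) = 71 \cdot 0 = 0$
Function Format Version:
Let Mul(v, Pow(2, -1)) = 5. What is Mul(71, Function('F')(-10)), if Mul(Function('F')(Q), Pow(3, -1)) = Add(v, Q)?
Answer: 0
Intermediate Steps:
v = 10 (v = Mul(2, 5) = 10)
Function('F')(Q) = Add(30, Mul(3, Q)) (Function('F')(Q) = Mul(3, Add(10, Q)) = Add(30, Mul(3, Q)))
Mul(71, Function('F')(-10)) = Mul(71, Add(30, Mul(3, -10))) = Mul(71, Add(30, -30)) = Mul(71, 0) = 0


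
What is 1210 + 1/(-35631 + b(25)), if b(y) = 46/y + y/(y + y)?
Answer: 2155533880/1781433 ≈ 1210.0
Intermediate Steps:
b(y) = 1/2 + 46/y (b(y) = 46/y + y/((2*y)) = 46/y + y*(1/(2*y)) = 46/y + 1/2 = 1/2 + 46/y)
1210 + 1/(-35631 + b(25)) = 1210 + 1/(-35631 + (1/2)*(92 + 25)/25) = 1210 + 1/(-35631 + (1/2)*(1/25)*117) = 1210 + 1/(-35631 + 117/50) = 1210 + 1/(-1781433/50) = 1210 - 50/1781433 = 2155533880/1781433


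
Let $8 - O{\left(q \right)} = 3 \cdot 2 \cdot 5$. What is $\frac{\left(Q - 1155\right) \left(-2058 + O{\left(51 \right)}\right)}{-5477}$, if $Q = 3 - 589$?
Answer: $- \frac{3621280}{5477} \approx -661.18$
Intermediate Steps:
$O{\left(q \right)} = -22$ ($O{\left(q \right)} = 8 - 3 \cdot 2 \cdot 5 = 8 - 6 \cdot 5 = 8 - 30 = -22$)
$Q = -586$ ($Q = 3 - 589 = -586$)
$\frac{\left(Q - 1155\right) \left(-2058 + O{\left(51 \right)}\right)}{-5477} = \frac{\left(-586 - 1155\right) \left(-2058 - 22\right)}{-5477} = \left(-1741\right) \left(-2080\right) \left(- \frac{1}{5477}\right) = 3621280 \left(- \frac{1}{5477}\right) = - \frac{3621280}{5477}$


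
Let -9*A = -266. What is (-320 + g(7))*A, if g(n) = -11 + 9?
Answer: -85652/9 ≈ -9516.9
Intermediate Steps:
A = 266/9 (A = -⅑*(-266) = 266/9 ≈ 29.556)
g(n) = -2
(-320 + g(7))*A = (-320 - 2)*(266/9) = -322*266/9 = -85652/9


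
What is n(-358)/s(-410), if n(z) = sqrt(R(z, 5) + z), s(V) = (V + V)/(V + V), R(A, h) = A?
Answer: 2*I*sqrt(179) ≈ 26.758*I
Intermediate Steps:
s(V) = 1 (s(V) = (2*V)/((2*V)) = (2*V)*(1/(2*V)) = 1)
n(z) = sqrt(2)*sqrt(z) (n(z) = sqrt(z + z) = sqrt(2*z) = sqrt(2)*sqrt(z))
n(-358)/s(-410) = (sqrt(2)*sqrt(-358))/1 = (sqrt(2)*(I*sqrt(358)))*1 = (2*I*sqrt(179))*1 = 2*I*sqrt(179)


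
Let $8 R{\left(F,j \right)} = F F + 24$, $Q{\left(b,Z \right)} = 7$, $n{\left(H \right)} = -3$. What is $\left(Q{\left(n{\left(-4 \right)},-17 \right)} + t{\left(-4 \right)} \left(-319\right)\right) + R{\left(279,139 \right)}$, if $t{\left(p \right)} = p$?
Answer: $\frac{88129}{8} \approx 11016.0$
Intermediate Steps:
$R{\left(F,j \right)} = 3 + \frac{F^{2}}{8}$ ($R{\left(F,j \right)} = \frac{F F + 24}{8} = \frac{F^{2} + 24}{8} = \frac{24 + F^{2}}{8} = 3 + \frac{F^{2}}{8}$)
$\left(Q{\left(n{\left(-4 \right)},-17 \right)} + t{\left(-4 \right)} \left(-319\right)\right) + R{\left(279,139 \right)} = \left(7 - -1276\right) + \left(3 + \frac{279^{2}}{8}\right) = \left(7 + 1276\right) + \left(3 + \frac{1}{8} \cdot 77841\right) = 1283 + \left(3 + \frac{77841}{8}\right) = 1283 + \frac{77865}{8} = \frac{88129}{8}$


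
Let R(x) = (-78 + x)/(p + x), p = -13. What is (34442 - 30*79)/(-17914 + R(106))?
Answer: -1491348/832987 ≈ -1.7904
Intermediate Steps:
R(x) = (-78 + x)/(-13 + x)
(34442 - 30*79)/(-17914 + R(106)) = (34442 - 30*79)/(-17914 + (-78 + 106)/(-13 + 106)) = (34442 - 2370)/(-17914 + 28/93) = 32072/(-17914 + (1/93)*28) = 32072/(-17914 + 28/93) = 32072/(-1665974/93) = 32072*(-93/1665974) = -1491348/832987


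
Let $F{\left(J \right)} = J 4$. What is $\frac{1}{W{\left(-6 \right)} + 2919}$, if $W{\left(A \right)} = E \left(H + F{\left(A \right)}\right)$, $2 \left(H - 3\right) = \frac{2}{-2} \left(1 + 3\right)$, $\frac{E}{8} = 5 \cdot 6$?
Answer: $- \frac{1}{2601} \approx -0.00038447$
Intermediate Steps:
$E = 240$ ($E = 8 \cdot 5 \cdot 6 = 8 \cdot 30 = 240$)
$F{\left(J \right)} = 4 J$
$H = 1$ ($H = 3 + \frac{\frac{2}{-2} \left(1 + 3\right)}{2} = 3 + \frac{2 \left(- \frac{1}{2}\right) 4}{2} = 3 + \frac{\left(-1\right) 4}{2} = 3 + \frac{1}{2} \left(-4\right) = 3 - 2 = 1$)
$W{\left(A \right)} = 240 + 960 A$ ($W{\left(A \right)} = 240 \left(1 + 4 A\right) = 240 + 960 A$)
$\frac{1}{W{\left(-6 \right)} + 2919} = \frac{1}{\left(240 + 960 \left(-6\right)\right) + 2919} = \frac{1}{\left(240 - 5760\right) + 2919} = \frac{1}{-5520 + 2919} = \frac{1}{-2601} = - \frac{1}{2601}$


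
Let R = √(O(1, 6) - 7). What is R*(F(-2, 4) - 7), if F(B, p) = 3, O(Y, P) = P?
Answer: -4*I ≈ -4.0*I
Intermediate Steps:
R = I (R = √(6 - 7) = √(-1) = I ≈ 1.0*I)
R*(F(-2, 4) - 7) = I*(3 - 7) = I*(-4) = -4*I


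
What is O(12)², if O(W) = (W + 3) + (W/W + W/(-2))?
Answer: 100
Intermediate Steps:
O(W) = 4 + W/2 (O(W) = (3 + W) + (1 + W*(-½)) = (3 + W) + (1 - W/2) = 4 + W/2)
O(12)² = (4 + (½)*12)² = (4 + 6)² = 10² = 100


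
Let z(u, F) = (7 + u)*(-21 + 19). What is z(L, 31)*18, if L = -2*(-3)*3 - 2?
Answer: -828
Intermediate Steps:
L = 16 (L = 6*3 - 2 = 18 - 2 = 16)
z(u, F) = -14 - 2*u (z(u, F) = (7 + u)*(-2) = -14 - 2*u)
z(L, 31)*18 = (-14 - 2*16)*18 = (-14 - 32)*18 = -46*18 = -828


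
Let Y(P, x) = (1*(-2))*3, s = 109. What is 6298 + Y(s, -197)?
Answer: 6292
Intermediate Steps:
Y(P, x) = -6 (Y(P, x) = -2*3 = -6)
6298 + Y(s, -197) = 6298 - 6 = 6292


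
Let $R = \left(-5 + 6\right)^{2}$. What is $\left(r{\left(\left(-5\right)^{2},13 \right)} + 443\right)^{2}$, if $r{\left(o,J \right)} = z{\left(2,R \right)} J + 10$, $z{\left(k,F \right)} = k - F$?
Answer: $217156$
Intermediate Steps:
$R = 1$ ($R = 1^{2} = 1$)
$r{\left(o,J \right)} = 10 + J$ ($r{\left(o,J \right)} = \left(2 - 1\right) J + 10 = 1 J + 10 = J + 10 = 10 + J$)
$\left(r{\left(\left(-5\right)^{2},13 \right)} + 443\right)^{2} = \left(\left(10 + 13\right) + 443\right)^{2} = \left(23 + 443\right)^{2} = 466^{2} = 217156$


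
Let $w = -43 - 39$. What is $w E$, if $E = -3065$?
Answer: $251330$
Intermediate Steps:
$w = -82$ ($w = -43 - 39 = -82$)
$w E = \left(-82\right) \left(-3065\right) = 251330$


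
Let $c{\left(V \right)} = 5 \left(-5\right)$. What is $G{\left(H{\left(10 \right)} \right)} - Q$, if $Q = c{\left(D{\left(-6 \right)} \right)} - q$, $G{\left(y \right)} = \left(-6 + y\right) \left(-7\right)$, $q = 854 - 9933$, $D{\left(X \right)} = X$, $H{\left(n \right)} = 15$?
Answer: $-9117$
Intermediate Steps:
$q = -9079$ ($q = 854 - 9933 = -9079$)
$c{\left(V \right)} = -25$
$G{\left(y \right)} = 42 - 7 y$
$Q = 9054$ ($Q = -25 - -9079 = -25 + 9079 = 9054$)
$G{\left(H{\left(10 \right)} \right)} - Q = \left(42 - 105\right) - 9054 = -63 - 9054 = -9117$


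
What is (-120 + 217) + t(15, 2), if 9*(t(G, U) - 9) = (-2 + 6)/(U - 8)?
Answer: 2860/27 ≈ 105.93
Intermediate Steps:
t(G, U) = 9 + 4/(9*(-8 + U)) (t(G, U) = 9 + ((-2 + 6)/(U - 8))/9 = 9 + (4/(-8 + U))/9 = 9 + 4/(9*(-8 + U)))
(-120 + 217) + t(15, 2) = (-120 + 217) + (-644 + 81*2)/(9*(-8 + 2)) = 97 + (⅑)*(-644 + 162)/(-6) = 97 + (⅑)*(-⅙)*(-482) = 97 + 241/27 = 2860/27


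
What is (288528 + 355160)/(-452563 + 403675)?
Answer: -80461/6111 ≈ -13.167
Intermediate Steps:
(288528 + 355160)/(-452563 + 403675) = 643688/(-48888) = 643688*(-1/48888) = -80461/6111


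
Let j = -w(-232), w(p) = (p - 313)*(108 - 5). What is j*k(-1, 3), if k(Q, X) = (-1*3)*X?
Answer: -505215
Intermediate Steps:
k(Q, X) = -3*X
w(p) = -32239 + 103*p (w(p) = (-313 + p)*103 = -32239 + 103*p)
j = 56135 (j = -(-32239 + 103*(-232)) = -(-32239 - 23896) = -1*(-56135) = 56135)
j*k(-1, 3) = 56135*(-3*3) = 56135*(-9) = -505215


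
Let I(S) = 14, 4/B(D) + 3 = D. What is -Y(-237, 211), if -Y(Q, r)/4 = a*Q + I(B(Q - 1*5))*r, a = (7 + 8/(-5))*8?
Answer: -145688/5 ≈ -29138.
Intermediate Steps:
B(D) = 4/(-3 + D)
a = 216/5 (a = (7 + 8*(-⅕))*8 = (7 - 8/5)*8 = (27/5)*8 = 216/5 ≈ 43.200)
Y(Q, r) = -56*r - 864*Q/5 (Y(Q, r) = -4*(216*Q/5 + 14*r) = -4*(14*r + 216*Q/5) = -56*r - 864*Q/5)
-Y(-237, 211) = -(-56*211 - 864/5*(-237)) = -(-11816 + 204768/5) = -1*145688/5 = -145688/5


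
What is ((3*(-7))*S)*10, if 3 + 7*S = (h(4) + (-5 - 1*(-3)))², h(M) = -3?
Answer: -660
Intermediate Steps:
S = 22/7 (S = -3/7 + (-3 + (-5 - 1*(-3)))²/7 = -3/7 + (-3 + (-5 + 3))²/7 = -3/7 + (-3 - 2)²/7 = -3/7 + (⅐)*(-5)² = -3/7 + (⅐)*25 = -3/7 + 25/7 = 22/7 ≈ 3.1429)
((3*(-7))*S)*10 = ((3*(-7))*(22/7))*10 = -21*22/7*10 = -66*10 = -660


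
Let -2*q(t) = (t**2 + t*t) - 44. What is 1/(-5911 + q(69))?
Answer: -1/10650 ≈ -9.3897e-5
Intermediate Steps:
q(t) = 22 - t**2 (q(t) = -((t**2 + t*t) - 44)/2 = -((t**2 + t**2) - 44)/2 = -(2*t**2 - 44)/2 = -(-44 + 2*t**2)/2 = 22 - t**2)
1/(-5911 + q(69)) = 1/(-5911 + (22 - 1*69**2)) = 1/(-5911 + (22 - 1*4761)) = 1/(-5911 + (22 - 4761)) = 1/(-5911 - 4739) = 1/(-10650) = -1/10650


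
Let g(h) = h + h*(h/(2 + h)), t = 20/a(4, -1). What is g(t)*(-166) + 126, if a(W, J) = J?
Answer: 64214/9 ≈ 7134.9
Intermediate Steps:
t = -20 (t = 20/(-1) = 20*(-1) = -20)
g(h) = h + h**2/(2 + h)
g(t)*(-166) + 126 = (2*(-20)*(1 - 20)/(2 - 20))*(-166) + 126 = (2*(-20)*(-19)/(-18))*(-166) + 126 = (2*(-20)*(-1/18)*(-19))*(-166) + 126 = -380/9*(-166) + 126 = 63080/9 + 126 = 64214/9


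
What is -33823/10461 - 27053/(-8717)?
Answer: -11833658/91188537 ≈ -0.12977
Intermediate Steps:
-33823/10461 - 27053/(-8717) = -33823*1/10461 - 27053*(-1/8717) = -33823/10461 + 27053/8717 = -11833658/91188537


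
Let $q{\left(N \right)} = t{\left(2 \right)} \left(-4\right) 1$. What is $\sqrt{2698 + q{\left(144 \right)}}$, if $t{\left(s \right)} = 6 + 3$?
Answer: $11 \sqrt{22} \approx 51.595$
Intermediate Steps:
$t{\left(s \right)} = 9$
$q{\left(N \right)} = -36$ ($q{\left(N \right)} = 9 \left(-4\right) 1 = \left(-36\right) 1 = -36$)
$\sqrt{2698 + q{\left(144 \right)}} = \sqrt{2698 - 36} = \sqrt{2662} = 11 \sqrt{22}$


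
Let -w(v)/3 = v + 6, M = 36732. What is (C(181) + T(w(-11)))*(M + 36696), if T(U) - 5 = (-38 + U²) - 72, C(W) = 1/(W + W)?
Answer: 1594892874/181 ≈ 8.8116e+6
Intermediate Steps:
C(W) = 1/(2*W)
w(v) = -18 - 3*v (w(v) = -3*(v + 6) = -3*(6 + v) = -18 - 3*v)
T(U) = -105 + U² (T(U) = 5 + ((-38 + U²) - 72) = 5 + (-110 + U²) = -105 + U²)
(C(181) + T(w(-11)))*(M + 36696) = ((½)/181 + (-105 + (-18 - 3*(-11))²))*(36732 + 36696) = ((½)*(1/181) + (-105 + (-18 + 33)²))*73428 = (1/362 + (-105 + 15²))*73428 = (1/362 + (-105 + 225))*73428 = (1/362 + 120)*73428 = (43441/362)*73428 = 1594892874/181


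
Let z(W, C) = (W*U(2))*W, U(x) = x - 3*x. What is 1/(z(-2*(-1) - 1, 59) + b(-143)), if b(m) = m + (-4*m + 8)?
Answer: 1/433 ≈ 0.0023095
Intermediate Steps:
U(x) = -2*x
b(m) = 8 - 3*m (b(m) = m + (8 - 4*m) = 8 - 3*m)
z(W, C) = -4*W² (z(W, C) = (W*(-2*2))*W = (W*(-4))*W = (-4*W)*W = -4*W²)
1/(z(-2*(-1) - 1, 59) + b(-143)) = 1/(-4*(-2*(-1) - 1)² + (8 - 3*(-143))) = 1/(-4*(2 - 1)² + (8 + 429)) = 1/(-4*1² + 437) = 1/(-4*1 + 437) = 1/(-4 + 437) = 1/433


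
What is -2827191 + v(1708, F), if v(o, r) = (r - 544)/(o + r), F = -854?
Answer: -1207211256/427 ≈ -2.8272e+6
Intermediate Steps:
v(o, r) = (-544 + r)/(o + r)
-2827191 + v(1708, F) = -2827191 + (-544 - 854)/(1708 - 854) = -2827191 - 1398/854 = -2827191 + (1/854)*(-1398) = -2827191 - 699/427 = -1207211256/427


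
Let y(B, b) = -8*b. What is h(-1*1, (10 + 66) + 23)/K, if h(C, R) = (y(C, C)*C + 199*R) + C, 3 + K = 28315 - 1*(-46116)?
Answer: 4923/18607 ≈ 0.26458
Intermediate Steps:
K = 74428 (K = -3 + (28315 - 1*(-46116)) = -3 + (28315 + 46116) = -3 + 74431 = 74428)
h(C, R) = C - 8*C**2 + 199*R (h(C, R) = ((-8*C)*C + 199*R) + C = (-8*C**2 + 199*R) + C = C - 8*C**2 + 199*R)
h(-1*1, (10 + 66) + 23)/K = (-1*1 - 8*(-1*1)**2 + 199*((10 + 66) + 23))/74428 = (-1 - 8*(-1)**2 + 199*(76 + 23))*(1/74428) = (-1 - 8*1 + 199*99)*(1/74428) = (-1 - 8 + 19701)*(1/74428) = 19692*(1/74428) = 4923/18607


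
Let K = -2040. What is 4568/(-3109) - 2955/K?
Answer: -8775/422824 ≈ -0.020753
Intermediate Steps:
4568/(-3109) - 2955/K = 4568/(-3109) - 2955/(-2040) = 4568*(-1/3109) - 2955*(-1/2040) = -4568/3109 + 197/136 = -8775/422824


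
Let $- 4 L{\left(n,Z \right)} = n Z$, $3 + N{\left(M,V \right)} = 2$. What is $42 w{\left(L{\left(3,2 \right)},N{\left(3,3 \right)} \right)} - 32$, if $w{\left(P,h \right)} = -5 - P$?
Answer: $-179$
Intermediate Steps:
$N{\left(M,V \right)} = -1$ ($N{\left(M,V \right)} = -3 + 2 = -1$)
$L{\left(n,Z \right)} = - \frac{Z n}{4}$ ($L{\left(n,Z \right)} = - \frac{n Z}{4} = - \frac{Z n}{4}$)
$42 w{\left(L{\left(3,2 \right)},N{\left(3,3 \right)} \right)} - 32 = 42 \left(-5 - \left(- \frac{1}{4}\right) 2 \cdot 3\right) - 32 = 42 \left(-5 - - \frac{3}{2}\right) - 32 = 42 \left(-5 + \frac{3}{2}\right) - 32 = 42 \left(- \frac{7}{2}\right) - 32 = -147 - 32 = -179$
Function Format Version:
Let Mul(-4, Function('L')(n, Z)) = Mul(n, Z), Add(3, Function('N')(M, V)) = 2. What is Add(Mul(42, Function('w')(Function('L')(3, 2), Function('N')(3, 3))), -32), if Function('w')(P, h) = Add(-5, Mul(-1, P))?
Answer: -179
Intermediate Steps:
Function('N')(M, V) = -1 (Function('N')(M, V) = Add(-3, 2) = -1)
Function('L')(n, Z) = Mul(Rational(-1, 4), Z, n) (Function('L')(n, Z) = Mul(Rational(-1, 4), Mul(n, Z)) = Mul(Rational(-1, 4), Mul(Z, n)) = Mul(Rational(-1, 4), Z, n))
Add(Mul(42, Function('w')(Function('L')(3, 2), Function('N')(3, 3))), -32) = Add(Mul(42, Add(-5, Mul(-1, Mul(Rational(-1, 4), 2, 3)))), -32) = Add(Mul(42, Add(-5, Mul(-1, Rational(-3, 2)))), -32) = Add(Mul(42, Add(-5, Rational(3, 2))), -32) = Add(Mul(42, Rational(-7, 2)), -32) = Add(-147, -32) = -179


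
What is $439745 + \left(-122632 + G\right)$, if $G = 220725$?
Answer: $537838$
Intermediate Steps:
$439745 + \left(-122632 + G\right) = 439745 + \left(-122632 + 220725\right) = 439745 + 98093 = 537838$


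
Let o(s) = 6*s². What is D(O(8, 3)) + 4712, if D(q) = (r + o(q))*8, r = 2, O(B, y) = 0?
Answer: 4728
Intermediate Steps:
D(q) = 16 + 48*q² (D(q) = (2 + 6*q²)*8 = 16 + 48*q²)
D(O(8, 3)) + 4712 = (16 + 48*0²) + 4712 = (16 + 48*0) + 4712 = (16 + 0) + 4712 = 16 + 4712 = 4728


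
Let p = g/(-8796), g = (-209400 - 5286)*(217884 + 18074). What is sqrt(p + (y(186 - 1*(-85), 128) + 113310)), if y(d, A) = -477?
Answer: 2*sqrt(788728741701)/733 ≈ 2423.2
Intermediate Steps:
g = -50656879188 (g = -214686*235958 = -50656879188)
p = 4221406599/733 (p = -50656879188/(-8796) = -50656879188*(-1/8796) = 4221406599/733 ≈ 5.7591e+6)
sqrt(p + (y(186 - 1*(-85), 128) + 113310)) = sqrt(4221406599/733 + (-477 + 113310)) = sqrt(4221406599/733 + 112833) = sqrt(4304113188/733) = 2*sqrt(788728741701)/733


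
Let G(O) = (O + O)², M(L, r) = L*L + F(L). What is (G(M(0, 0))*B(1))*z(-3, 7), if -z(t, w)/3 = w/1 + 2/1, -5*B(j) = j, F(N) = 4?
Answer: 1728/5 ≈ 345.60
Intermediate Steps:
B(j) = -j/5
z(t, w) = -6 - 3*w (z(t, w) = -3*(w/1 + 2/1) = -3*(w*1 + 2*1) = -3*(w + 2) = -3*(2 + w) = -6 - 3*w)
M(L, r) = 4 + L² (M(L, r) = L*L + 4 = L² + 4 = 4 + L²)
G(O) = 4*O² (G(O) = (2*O)² = 4*O²)
(G(M(0, 0))*B(1))*z(-3, 7) = ((4*(4 + 0²)²)*(-⅕*1))*(-6 - 3*7) = ((4*(4 + 0)²)*(-⅕))*(-6 - 21) = ((4*4²)*(-⅕))*(-27) = ((4*16)*(-⅕))*(-27) = (64*(-⅕))*(-27) = -64/5*(-27) = 1728/5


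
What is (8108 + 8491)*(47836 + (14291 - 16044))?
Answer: 764931717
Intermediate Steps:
(8108 + 8491)*(47836 + (14291 - 16044)) = 16599*(47836 - 1753) = 16599*46083 = 764931717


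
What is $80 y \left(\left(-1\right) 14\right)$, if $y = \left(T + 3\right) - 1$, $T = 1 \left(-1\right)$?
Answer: $-1120$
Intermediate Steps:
$T = -1$
$y = 1$ ($y = \left(-1 + 3\right) - 1 = 2 - 1 = 1$)
$80 y \left(\left(-1\right) 14\right) = 80 \cdot 1 \left(\left(-1\right) 14\right) = 80 \cdot 1 \left(-14\right) = 80 \left(-14\right) = -1120$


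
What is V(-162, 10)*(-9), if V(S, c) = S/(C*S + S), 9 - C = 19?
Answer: 1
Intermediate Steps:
C = -10 (C = 9 - 1*19 = 9 - 19 = -10)
V(S, c) = -⅑ (V(S, c) = S/(-10*S + S) = S/((-9*S)) = S*(-1/(9*S)) = -⅑)
V(-162, 10)*(-9) = -⅑*(-9) = 1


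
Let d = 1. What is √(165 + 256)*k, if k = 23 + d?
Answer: 24*√421 ≈ 492.44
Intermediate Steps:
k = 24 (k = 23 + 1 = 24)
√(165 + 256)*k = √(165 + 256)*24 = √421*24 = 24*√421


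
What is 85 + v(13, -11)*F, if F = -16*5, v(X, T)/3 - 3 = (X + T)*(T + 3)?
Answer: 3205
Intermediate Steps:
v(X, T) = 9 + 3*(3 + T)*(T + X) (v(X, T) = 9 + 3*((X + T)*(T + 3)) = 9 + 3*((T + X)*(3 + T)) = 9 + 3*((3 + T)*(T + X)) = 9 + 3*(3 + T)*(T + X))
F = -80
85 + v(13, -11)*F = 85 + (9 + 3*(-11)**2 + 9*(-11) + 9*13 + 3*(-11)*13)*(-80) = 85 + (9 + 3*121 - 99 + 117 - 429)*(-80) = 85 + (9 + 363 - 99 + 117 - 429)*(-80) = 85 - 39*(-80) = 85 + 3120 = 3205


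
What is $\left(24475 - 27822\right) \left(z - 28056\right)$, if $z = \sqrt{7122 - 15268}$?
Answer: $93903432 - 3347 i \sqrt{8146} \approx 9.3903 \cdot 10^{7} - 3.0208 \cdot 10^{5} i$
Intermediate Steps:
$z = i \sqrt{8146}$ ($z = \sqrt{-8146} = i \sqrt{8146} \approx 90.255 i$)
$\left(24475 - 27822\right) \left(z - 28056\right) = \left(24475 - 27822\right) \left(i \sqrt{8146} - 28056\right) = - 3347 \left(-28056 + i \sqrt{8146}\right) = 93903432 - 3347 i \sqrt{8146}$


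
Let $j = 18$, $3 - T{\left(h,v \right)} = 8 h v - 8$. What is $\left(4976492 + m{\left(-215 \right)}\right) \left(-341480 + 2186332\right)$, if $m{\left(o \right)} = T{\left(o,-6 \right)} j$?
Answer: $8838556792360$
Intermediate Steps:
$T{\left(h,v \right)} = 11 - 8 h v$ ($T{\left(h,v \right)} = 3 - \left(8 h v - 8\right) = 3 - \left(-8 + 8 h v\right) = 11 - 8 h v$)
$m{\left(o \right)} = 198 + 864 o$ ($m{\left(o \right)} = \left(11 - 8 o \left(-6\right)\right) 18 = \left(11 + 48 o\right) 18 = 198 + 864 o$)
$\left(4976492 + m{\left(-215 \right)}\right) \left(-341480 + 2186332\right) = \left(4976492 + \left(198 + 864 \left(-215\right)\right)\right) \left(-341480 + 2186332\right) = \left(4976492 + \left(198 - 185760\right)\right) 1844852 = \left(4976492 - 185562\right) 1844852 = 4790930 \cdot 1844852 = 8838556792360$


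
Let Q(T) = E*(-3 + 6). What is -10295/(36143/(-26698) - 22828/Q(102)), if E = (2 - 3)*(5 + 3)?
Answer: -412283865/38037157 ≈ -10.839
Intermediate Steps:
E = -8 (E = -1*8 = -8)
Q(T) = -24 (Q(T) = -8*(-3 + 6) = -8*3 = -24)
-10295/(36143/(-26698) - 22828/Q(102)) = -10295/(36143/(-26698) - 22828/(-24)) = -10295/(36143*(-1/26698) - 22828*(-1/24)) = -10295/(-36143/26698 + 5707/6) = -10295/38037157/40047 = -10295*40047/38037157 = -412283865/38037157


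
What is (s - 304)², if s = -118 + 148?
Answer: 75076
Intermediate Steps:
s = 30
(s - 304)² = (30 - 304)² = (-274)² = 75076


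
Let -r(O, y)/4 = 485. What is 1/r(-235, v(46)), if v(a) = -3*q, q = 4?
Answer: -1/1940 ≈ -0.00051546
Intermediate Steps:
v(a) = -12 (v(a) = -3*4 = -12)
r(O, y) = -1940 (r(O, y) = -4*485 = -1940)
1/r(-235, v(46)) = 1/(-1940) = -1/1940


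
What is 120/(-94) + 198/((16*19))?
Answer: -4467/7144 ≈ -0.62528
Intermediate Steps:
120/(-94) + 198/((16*19)) = 120*(-1/94) + 198/304 = -60/47 + 198*(1/304) = -60/47 + 99/152 = -4467/7144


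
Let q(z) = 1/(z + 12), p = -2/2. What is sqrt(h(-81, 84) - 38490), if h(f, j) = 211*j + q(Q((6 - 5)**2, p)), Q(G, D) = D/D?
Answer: I*sqrt(3509441)/13 ≈ 144.1*I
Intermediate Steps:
p = -1 (p = -2*1/2 = -1)
Q(G, D) = 1
q(z) = 1/(12 + z)
h(f, j) = 1/13 + 211*j (h(f, j) = 211*j + 1/(12 + 1) = 211*j + 1/13 = 1/13 + 211*j)
sqrt(h(-81, 84) - 38490) = sqrt((1/13 + 211*84) - 38490) = sqrt((1/13 + 17724) - 38490) = sqrt(230413/13 - 38490) = sqrt(-269957/13) = I*sqrt(3509441)/13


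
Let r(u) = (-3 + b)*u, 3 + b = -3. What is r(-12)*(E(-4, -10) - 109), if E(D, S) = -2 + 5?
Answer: -11448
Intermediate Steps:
b = -6 (b = -3 - 3 = -6)
E(D, S) = 3
r(u) = -9*u (r(u) = (-3 - 6)*u = -9*u)
r(-12)*(E(-4, -10) - 109) = (-9*(-12))*(3 - 109) = 108*(-106) = -11448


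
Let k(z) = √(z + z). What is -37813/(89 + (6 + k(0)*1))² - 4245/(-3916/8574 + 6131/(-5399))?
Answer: 885337049705018/332614921975 ≈ 2661.7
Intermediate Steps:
k(z) = √2*√z (k(z) = √(2*z) = √2*√z)
-37813/(89 + (6 + k(0)*1))² - 4245/(-3916/8574 + 6131/(-5399)) = -37813/(89 + (6 + (√2*√0)*1))² - 4245/(-3916/8574 + 6131/(-5399)) = -37813/(89 + (6 + (√2*0)*1))² - 4245/(-3916*1/8574 + 6131*(-1/5399)) = -37813/(89 + (6 + 0*1))² - 4245/(-1958/4287 - 6131/5399) = -37813/(89 + (6 + 0))² - 4245/(-36854839/23145513) = -37813/(89 + 6)² - 4245*(-23145513/36854839) = -37813/(95²) + 98252702685/36854839 = -37813/9025 + 98252702685/36854839 = 885337049705018/332614921975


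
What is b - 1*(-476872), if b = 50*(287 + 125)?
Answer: 497472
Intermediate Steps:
b = 20600 (b = 50*412 = 20600)
b - 1*(-476872) = 20600 - 1*(-476872) = 20600 + 476872 = 497472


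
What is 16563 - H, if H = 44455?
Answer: -27892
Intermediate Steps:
16563 - H = 16563 - 1*44455 = 16563 - 44455 = -27892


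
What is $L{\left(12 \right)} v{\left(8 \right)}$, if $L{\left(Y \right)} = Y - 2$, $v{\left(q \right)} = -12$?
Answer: $-120$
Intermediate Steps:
$L{\left(Y \right)} = -2 + Y$
$L{\left(12 \right)} v{\left(8 \right)} = \left(-2 + 12\right) \left(-12\right) = 10 \left(-12\right) = -120$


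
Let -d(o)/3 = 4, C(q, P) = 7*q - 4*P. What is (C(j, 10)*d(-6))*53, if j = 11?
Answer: -23532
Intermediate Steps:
C(q, P) = -4*P + 7*q
d(o) = -12 (d(o) = -3*4 = -12)
(C(j, 10)*d(-6))*53 = ((-4*10 + 7*11)*(-12))*53 = ((-40 + 77)*(-12))*53 = (37*(-12))*53 = -444*53 = -23532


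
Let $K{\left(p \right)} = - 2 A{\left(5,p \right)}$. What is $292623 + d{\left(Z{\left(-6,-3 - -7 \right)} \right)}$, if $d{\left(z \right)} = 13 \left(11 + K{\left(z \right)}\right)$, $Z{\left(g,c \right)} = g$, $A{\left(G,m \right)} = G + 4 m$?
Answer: $293260$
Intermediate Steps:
$K{\left(p \right)} = -10 - 8 p$ ($K{\left(p \right)} = - 2 \left(5 + 4 p\right) = -10 - 8 p$)
$d{\left(z \right)} = 13 - 104 z$ ($d{\left(z \right)} = 13 \left(11 - \left(10 + 8 z\right)\right) = 13 \left(1 - 8 z\right) = 13 - 104 z$)
$292623 + d{\left(Z{\left(-6,-3 - -7 \right)} \right)} = 292623 + \left(13 - -624\right) = 292623 + \left(13 + 624\right) = 292623 + 637 = 293260$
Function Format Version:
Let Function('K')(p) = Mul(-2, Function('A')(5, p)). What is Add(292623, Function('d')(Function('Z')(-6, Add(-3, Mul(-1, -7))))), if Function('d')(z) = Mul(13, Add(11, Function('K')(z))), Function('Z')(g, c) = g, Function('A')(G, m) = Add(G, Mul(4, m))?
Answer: 293260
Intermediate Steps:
Function('K')(p) = Add(-10, Mul(-8, p)) (Function('K')(p) = Mul(-2, Add(5, Mul(4, p))) = Add(-10, Mul(-8, p)))
Function('d')(z) = Add(13, Mul(-104, z)) (Function('d')(z) = Mul(13, Add(11, Add(-10, Mul(-8, z)))) = Mul(13, Add(1, Mul(-8, z))) = Add(13, Mul(-104, z)))
Add(292623, Function('d')(Function('Z')(-6, Add(-3, Mul(-1, -7))))) = Add(292623, Add(13, Mul(-104, -6))) = Add(292623, Add(13, 624)) = Add(292623, 637) = 293260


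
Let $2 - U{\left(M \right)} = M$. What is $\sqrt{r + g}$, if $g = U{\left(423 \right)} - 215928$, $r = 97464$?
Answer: $i \sqrt{118885} \approx 344.8 i$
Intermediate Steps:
$U{\left(M \right)} = 2 - M$
$g = -216349$ ($g = \left(2 - 423\right) - 215928 = -421 - 215928 = -216349$)
$\sqrt{r + g} = \sqrt{97464 - 216349} = \sqrt{-118885} = i \sqrt{118885}$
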